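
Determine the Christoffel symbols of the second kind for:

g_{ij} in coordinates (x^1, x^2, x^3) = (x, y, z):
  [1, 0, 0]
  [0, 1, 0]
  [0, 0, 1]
Using Γ^k_{ij} = (1/2) g^{km} (∂_i g_{mj} + ∂_j g_{mi} - ∂_m g_{ij}); the metric is diagonal, so only the m = k term contributes.
Every metric component is constant, so all ∂_m g_{ij} = 0 and every Christoffel symbol vanishes.
All Christoffel symbols are zero.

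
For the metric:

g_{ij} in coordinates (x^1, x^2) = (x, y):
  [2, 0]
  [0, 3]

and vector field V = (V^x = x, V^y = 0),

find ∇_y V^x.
All Christoffel symbols are zero.
∇_y V^x = ∂_y V^x + Γ^x_{y j} V^j
  = (0) + (0)(x) + (0)(0)
  = 0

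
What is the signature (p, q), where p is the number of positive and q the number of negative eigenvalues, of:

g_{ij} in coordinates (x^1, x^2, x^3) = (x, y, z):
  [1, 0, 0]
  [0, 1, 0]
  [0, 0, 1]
The metric is diagonal, so its eigenvalues are the diagonal entries: 1, 1, 1 (at a generic point, where coordinate-dependent entries are positive).
3 positive, 0 negative.
(3, 0) - Riemannian (positive definite)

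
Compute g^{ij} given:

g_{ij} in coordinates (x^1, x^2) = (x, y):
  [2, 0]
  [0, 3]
The metric is diagonal, so g^{ij} is diagonal with entries 1/g_{ii}: diag(1/2, 1/3).
g^{ij}:
  [1/2, 0]
  [0, 1/3]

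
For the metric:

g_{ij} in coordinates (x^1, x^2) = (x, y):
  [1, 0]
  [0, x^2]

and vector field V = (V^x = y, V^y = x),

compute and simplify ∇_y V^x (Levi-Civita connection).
Non-zero Christoffel symbols:
Γ^x_{y y} = -x
Γ^y_{x y} = 1/x
∇_y V^x = ∂_y V^x + Γ^x_{y j} V^j
  = (1) + (0)(y) + (-x)(x)
  = 1 - x^2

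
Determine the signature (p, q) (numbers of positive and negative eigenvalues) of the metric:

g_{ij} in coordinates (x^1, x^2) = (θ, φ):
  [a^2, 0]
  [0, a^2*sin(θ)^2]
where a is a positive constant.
The metric is diagonal, so its eigenvalues are the diagonal entries: a^2, a^2*sin(θ)^2 (at a generic point, where coordinate-dependent entries are positive).
2 positive, 0 negative.
(2, 0) - Riemannian (positive definite)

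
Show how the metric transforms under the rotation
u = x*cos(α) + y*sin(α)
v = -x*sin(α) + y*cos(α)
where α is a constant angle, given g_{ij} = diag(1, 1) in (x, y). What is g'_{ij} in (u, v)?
Invert the transformation: x = u*cos(α) - v*sin(α), y = u*sin(α) + v*cos(α)
g'_{ij} = (∂x^k/∂x'^i)(∂x^l/∂x'^j) g_{kl}; with g_{kl} = δ_{kl} this is Σ_k (∂x^k/∂x'^i)(∂x^k/∂x'^j).
Jacobian: ∂x/∂u = cos(α), ∂x/∂v = -sin(α), ∂y/∂u = sin(α), ∂y/∂v = cos(α)
g'_{uu} = (cos(α))(cos(α)) + (sin(α))(sin(α)) = 1
g'_{uv} = (cos(α))(-sin(α)) + (sin(α))(cos(α)) = 0
g'_{vv} = (-sin(α))(-sin(α)) + (cos(α))(cos(α)) = 1
g'_{ij} = diag(1, 1)
The Euclidean metric is invariant under rotations.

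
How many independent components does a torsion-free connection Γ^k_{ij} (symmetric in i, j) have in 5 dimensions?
Γ^k_{ij} has n choices for the upper index and n(n+1)/2 independent symmetric lower index pairs.
Total = 5 × 5×6/2 = 5 × 15 = 75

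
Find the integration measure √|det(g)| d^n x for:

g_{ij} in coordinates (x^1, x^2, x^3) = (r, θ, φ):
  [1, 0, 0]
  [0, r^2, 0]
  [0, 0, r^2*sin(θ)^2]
det(g) = r^4*sin(θ)^2
√|det(g)| = r^2*sin(θ) (taking 0 < θ < π so that |sin(θ)| = sin(θ))
Volume element: dV = r^2*sin(θ) dr dθ dφ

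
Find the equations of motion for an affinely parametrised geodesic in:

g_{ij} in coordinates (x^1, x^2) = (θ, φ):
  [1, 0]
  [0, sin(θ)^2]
Geodesic equation: d^2x^k/dλ^2 + Γ^k_{ij} (dx^i/dλ)(dx^j/dλ) = 0.
Non-zero Christoffel symbols:
Γ^θ_{φ φ} = -sin(2*θ)/2
Γ^φ_{θ φ} = 1/tan(θ)
Substituting (the symmetric pair Γ^k_{ij}, Γ^k_{ji} combines into a factor 2):
d^2θ/dλ^2 - (sin(2*θ)/2) (dφ/dλ)^2 = 0
d^2φ/dλ^2 + (2/tan(θ)) (dθ/dλ)(dφ/dλ) = 0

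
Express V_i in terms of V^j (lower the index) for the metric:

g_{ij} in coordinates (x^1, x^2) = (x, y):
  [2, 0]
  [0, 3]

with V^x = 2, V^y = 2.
V_i = g_{ij} V^j:
V_x = (2)(2) + (0)(2) = 4
V_y = (0)(2) + (3)(2) = 6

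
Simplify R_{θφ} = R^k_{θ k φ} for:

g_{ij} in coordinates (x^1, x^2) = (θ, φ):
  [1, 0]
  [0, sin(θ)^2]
Non-zero Christoffel symbols (Γ^k_{ij} = Γ^k_{ji}):
Γ^θ_{φ φ} = -sin(2*θ)/2
Γ^φ_{θ φ} = 1/tan(θ)
R^θ_{θ θ φ} = 0 (a repeated index in an antisymmetric pair)
R^φ_{θ φ φ} = 0 (a repeated index in an antisymmetric pair)
R_{θφ} = R^θ_{θ θ φ} + R^φ_{θ φ φ} = (0) + (0) = 0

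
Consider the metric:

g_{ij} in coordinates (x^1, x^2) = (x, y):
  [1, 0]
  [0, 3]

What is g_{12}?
With x^1 = x, x^2 = y, g_{12} = g_{xy} is the row-1, column-2 entry of the matrix.
g_{12} = 0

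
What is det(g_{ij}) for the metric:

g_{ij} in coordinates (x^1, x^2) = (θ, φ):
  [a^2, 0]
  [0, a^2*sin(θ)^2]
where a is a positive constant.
For a 2×2 metric: det(g) = g_{11}·g_{22} - g_{12}·g_{21}
= (a^2)·(a^2*sin(θ)^2) - (0)·(0)
= a^4*sin(θ)^2 - 0
det(g) = a^4*sin(θ)^2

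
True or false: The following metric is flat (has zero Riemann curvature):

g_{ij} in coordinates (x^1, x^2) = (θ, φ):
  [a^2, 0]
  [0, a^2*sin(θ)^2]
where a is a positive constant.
Non-zero Christoffel symbols:
Γ^θ_{φ φ} = -sin(2*θ)/2
Γ^φ_{θ φ} = 1/tan(θ)
Ricci tensor: R_{θθ} = 1, R_{θφ} = 0, R_{φφ} = sin(θ)^2
The Ricci tensor is non-zero, so the Riemann tensor is non-zero: not flat.
False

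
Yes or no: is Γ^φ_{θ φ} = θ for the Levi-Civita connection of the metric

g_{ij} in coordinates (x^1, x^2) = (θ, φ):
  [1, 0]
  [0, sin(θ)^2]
Γ^φ_{θ φ} = (1/2) g^{φφ} (∂_θ g_{φφ} + ∂_φ g_{φθ} - ∂_φ g_{θφ}) = (1/2)(1/sin(θ)^2)((sin(2*θ)) + (0) - (0)) = 1/tan(θ)
This differs from the proposed value θ.
No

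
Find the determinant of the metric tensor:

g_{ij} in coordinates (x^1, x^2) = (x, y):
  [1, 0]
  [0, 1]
For a 2×2 metric: det(g) = g_{11}·g_{22} - g_{12}·g_{21}
= (1)·(1) - (0)·(0)
= 1 - 0
det(g) = 1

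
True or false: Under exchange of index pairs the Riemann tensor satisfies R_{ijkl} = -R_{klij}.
The pair-exchange symmetry has a plus sign: R_{ijkl} = +R_{klij}.
False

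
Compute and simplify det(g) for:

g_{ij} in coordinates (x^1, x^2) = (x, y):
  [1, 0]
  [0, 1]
For a 2×2 metric: det(g) = g_{11}·g_{22} - g_{12}·g_{21}
= (1)·(1) - (0)·(0)
= 1 - 0
det(g) = 1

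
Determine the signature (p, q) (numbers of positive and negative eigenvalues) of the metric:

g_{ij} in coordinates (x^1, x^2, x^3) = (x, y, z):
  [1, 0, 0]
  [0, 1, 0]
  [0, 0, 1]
The metric is diagonal, so its eigenvalues are the diagonal entries: 1, 1, 1 (at a generic point, where coordinate-dependent entries are positive).
3 positive, 0 negative.
(3, 0) - Riemannian (positive definite)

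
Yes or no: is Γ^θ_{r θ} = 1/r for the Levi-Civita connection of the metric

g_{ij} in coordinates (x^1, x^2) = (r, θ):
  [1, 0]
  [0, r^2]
Γ^θ_{r θ} = (1/2) g^{θθ} (∂_r g_{θθ} + ∂_θ g_{θr} - ∂_θ g_{rθ}) = (1/2)(1/r^2)((2*r) + (0) - (0)) = 1/r
This equals the proposed value 1/r.
Yes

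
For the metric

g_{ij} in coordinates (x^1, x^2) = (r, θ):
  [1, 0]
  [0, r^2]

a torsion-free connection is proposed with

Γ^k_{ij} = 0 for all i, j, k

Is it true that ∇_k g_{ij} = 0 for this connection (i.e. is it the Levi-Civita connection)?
Using ∇_k g_{ij} = ∂_k g_{ij} - Γ^m_{ki} g_{mj} - Γ^m_{kj} g_{im}:
∇_r g_{θθ} = (2*r) - (0) - (0) = 2*r ≠ 0
So the connection is not metric compatible (it is not the Levi-Civita connection).
No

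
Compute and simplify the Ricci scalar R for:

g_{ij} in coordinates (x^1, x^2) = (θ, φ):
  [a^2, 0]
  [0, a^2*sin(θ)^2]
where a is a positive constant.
Non-zero Christoffel symbols (Γ^k_{ij} = Γ^k_{ji}):
Γ^θ_{φ φ} = -sin(2*θ)/2
Γ^φ_{θ φ} = 1/tan(θ)
Ricci tensor (R_{ij} = R^k_{ikj}): R_{θθ} = 1, R_{θφ} = 0, R_{φφ} = sin(θ)^2
Inverse metric: g^{θθ} = 1/a^2, g^{φφ} = 1/(a^2*sin(θ)^2)
R = g^{ij} R_{ij} = (1/a^2)(1) + (1/(a^2*sin(θ)^2))(sin(θ)^2) = 2/a^2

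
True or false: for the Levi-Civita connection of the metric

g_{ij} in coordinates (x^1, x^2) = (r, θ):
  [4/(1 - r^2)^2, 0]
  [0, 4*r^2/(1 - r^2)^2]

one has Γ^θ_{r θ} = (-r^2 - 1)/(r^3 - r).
Γ^θ_{r θ} = (1/2) g^{θθ} (∂_r g_{θθ} + ∂_θ g_{θr} - ∂_θ g_{rθ}) = (1/2)((1 - r^2)^2/(4*r^2))((-8*(r^3 + r)/(r^2 - 1)^3) + (0) - (0)) = (-r^2 - 1)/(r^3 - r)
This equals the proposed value (-r^2 - 1)/(r^3 - r).
True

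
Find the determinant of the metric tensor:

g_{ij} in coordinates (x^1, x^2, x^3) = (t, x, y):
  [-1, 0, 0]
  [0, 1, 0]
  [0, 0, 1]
Diagonal metric: det(g) = g_{11}·g_{22}·g_{33}
= (-1)·(1)·(1)
det(g) = -1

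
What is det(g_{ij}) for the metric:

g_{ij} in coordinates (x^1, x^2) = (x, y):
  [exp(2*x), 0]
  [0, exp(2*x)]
For a 2×2 metric: det(g) = g_{11}·g_{22} - g_{12}·g_{21}
= (exp(2*x))·(exp(2*x)) - (0)·(0)
= exp(4*x) - 0
det(g) = exp(4*x)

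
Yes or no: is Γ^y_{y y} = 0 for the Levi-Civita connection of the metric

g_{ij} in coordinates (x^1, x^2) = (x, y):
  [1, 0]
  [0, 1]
Γ^y_{y y} = (1/2) g^{yy} (∂_y g_{yy} + ∂_y g_{yy} - ∂_y g_{yy}) = (1/2)(1)((0) + (0) - (0)) = 0
This equals the proposed value 0.
Yes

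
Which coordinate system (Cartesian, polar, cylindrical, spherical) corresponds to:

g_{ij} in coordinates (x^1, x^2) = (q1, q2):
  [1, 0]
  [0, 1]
All components are constant and the metric is the identity, i.e. orthonormal rectilinear coordinates.
Cartesian (2D) coordinates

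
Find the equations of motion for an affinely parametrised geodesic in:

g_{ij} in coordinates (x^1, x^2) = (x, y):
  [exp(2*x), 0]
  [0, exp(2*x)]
Geodesic equation: d^2x^k/dλ^2 + Γ^k_{ij} (dx^i/dλ)(dx^j/dλ) = 0.
Non-zero Christoffel symbols:
Γ^x_{x x} = 1
Γ^x_{y y} = -1
Γ^y_{x y} = 1
Substituting (the symmetric pair Γ^k_{ij}, Γ^k_{ji} combines into a factor 2):
d^2x/dλ^2 + (dx/dλ)^2 - (dy/dλ)^2 = 0
d^2y/dλ^2 + 2 (dx/dλ)(dy/dλ) = 0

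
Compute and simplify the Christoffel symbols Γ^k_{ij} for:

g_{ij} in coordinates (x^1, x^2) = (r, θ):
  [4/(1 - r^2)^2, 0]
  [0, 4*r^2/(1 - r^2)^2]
Using Γ^k_{ij} = (1/2) g^{km} (∂_i g_{mj} + ∂_j g_{mi} - ∂_m g_{ij}); the metric is diagonal, so only the m = k term contributes.
Non-zero symbols (using the symmetry Γ^k_{ij} = Γ^k_{ji}):
Γ^r_{r r} = (1/2) g^{rr} (∂_r g_{rr} + ∂_r g_{rr} - ∂_r g_{rr}) = (1/2)((1 - r^2)^2/4)((16*r/(1 - r^2)^3) + (16*r/(1 - r^2)^3) - (16*r/(1 - r^2)^3)) = 2*r/(1 - r^2)
Γ^r_{θ θ} = (1/2) g^{rr} (∂_θ g_{rθ} + ∂_θ g_{rθ} - ∂_r g_{θθ}) = (1/2)((1 - r^2)^2/4)((0) + (0) - (-8*(r^3 + r)/(r^2 - 1)^3)) = (r^3 + r)/(r^2 - 1)
Γ^θ_{r θ} = (1/2) g^{θθ} (∂_r g_{θθ} + ∂_θ g_{θr} - ∂_θ g_{rθ}) = (1/2)((1 - r^2)^2/(4*r^2))((-8*(r^3 + r)/(r^2 - 1)^3) + (0) - (0)) = (-r^2 - 1)/(r^3 - r)
All other Christoffel symbols are zero.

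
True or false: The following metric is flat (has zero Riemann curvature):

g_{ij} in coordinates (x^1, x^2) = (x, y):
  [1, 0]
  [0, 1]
All metric components are constant, so every Christoffel symbol vanishes and R^i_{jkl} = 0.
True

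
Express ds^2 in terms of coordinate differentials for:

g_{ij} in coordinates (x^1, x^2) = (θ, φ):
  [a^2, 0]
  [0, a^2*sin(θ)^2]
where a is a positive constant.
ds^2 = g_{ij} dx^i dx^j; only the non-zero components contribute.
ds^2 = a^2 dθ^2 + a^2*sin(θ)^2 dφ^2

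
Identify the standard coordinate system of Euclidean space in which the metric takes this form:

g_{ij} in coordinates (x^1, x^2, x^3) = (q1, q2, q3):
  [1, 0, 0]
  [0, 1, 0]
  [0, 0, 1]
All components are constant and the metric is the identity, i.e. orthonormal rectilinear coordinates.
Cartesian (3D) coordinates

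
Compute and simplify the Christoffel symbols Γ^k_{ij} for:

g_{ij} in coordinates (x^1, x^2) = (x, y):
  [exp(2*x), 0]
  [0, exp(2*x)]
Using Γ^k_{ij} = (1/2) g^{km} (∂_i g_{mj} + ∂_j g_{mi} - ∂_m g_{ij}); the metric is diagonal, so only the m = k term contributes.
Non-zero symbols (using the symmetry Γ^k_{ij} = Γ^k_{ji}):
Γ^x_{x x} = (1/2) g^{xx} (∂_x g_{xx} + ∂_x g_{xx} - ∂_x g_{xx}) = (1/2)(exp(-2*x))((2*exp(2*x)) + (2*exp(2*x)) - (2*exp(2*x))) = 1
Γ^x_{y y} = (1/2) g^{xx} (∂_y g_{xy} + ∂_y g_{xy} - ∂_x g_{yy}) = (1/2)(exp(-2*x))((0) + (0) - (2*exp(2*x))) = -1
Γ^y_{x y} = (1/2) g^{yy} (∂_x g_{yy} + ∂_y g_{yx} - ∂_y g_{xy}) = (1/2)(exp(-2*x))((2*exp(2*x)) + (0) - (0)) = 1
All other Christoffel symbols are zero.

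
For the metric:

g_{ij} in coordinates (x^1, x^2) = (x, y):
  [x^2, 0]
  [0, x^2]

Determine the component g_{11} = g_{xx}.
With x^1 = x, x^2 = y, g_{11} = g_{xx} is the row-1, column-1 entry of the matrix.
g_{11} = x^2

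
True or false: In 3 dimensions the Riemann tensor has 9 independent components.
n^2(n^2-1)/12 = 9·8/12 = 6 independent components for n = 3.
False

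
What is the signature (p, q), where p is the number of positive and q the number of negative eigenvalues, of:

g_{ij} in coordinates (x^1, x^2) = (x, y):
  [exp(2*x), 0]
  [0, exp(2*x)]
The metric is diagonal, so its eigenvalues are the diagonal entries: exp(2*x), exp(2*x) (at a generic point, where coordinate-dependent entries are positive).
2 positive, 0 negative.
(2, 0) - Riemannian (positive definite)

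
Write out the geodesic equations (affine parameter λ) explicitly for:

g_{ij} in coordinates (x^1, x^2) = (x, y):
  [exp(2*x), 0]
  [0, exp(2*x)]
Geodesic equation: d^2x^k/dλ^2 + Γ^k_{ij} (dx^i/dλ)(dx^j/dλ) = 0.
Non-zero Christoffel symbols:
Γ^x_{x x} = 1
Γ^x_{y y} = -1
Γ^y_{x y} = 1
Substituting (the symmetric pair Γ^k_{ij}, Γ^k_{ji} combines into a factor 2):
d^2x/dλ^2 + (dx/dλ)^2 - (dy/dλ)^2 = 0
d^2y/dλ^2 + 2 (dx/dλ)(dy/dλ) = 0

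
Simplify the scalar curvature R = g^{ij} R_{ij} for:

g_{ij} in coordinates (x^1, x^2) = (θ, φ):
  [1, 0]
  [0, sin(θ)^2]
Non-zero Christoffel symbols (Γ^k_{ij} = Γ^k_{ji}):
Γ^θ_{φ φ} = -sin(2*θ)/2
Γ^φ_{θ φ} = 1/tan(θ)
Ricci tensor (R_{ij} = R^k_{ikj}): R_{θθ} = 1, R_{θφ} = 0, R_{φφ} = sin(θ)^2
Inverse metric: g^{θθ} = 1, g^{φφ} = 1/sin(θ)^2
R = g^{ij} R_{ij} = (1)(1) + (1/sin(θ)^2)(sin(θ)^2) = 2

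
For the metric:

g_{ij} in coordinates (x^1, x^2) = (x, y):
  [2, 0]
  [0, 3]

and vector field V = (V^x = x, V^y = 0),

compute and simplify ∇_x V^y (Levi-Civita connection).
All Christoffel symbols are zero.
∇_x V^y = ∂_x V^y + Γ^y_{x j} V^j
  = (0) + (0)(x) + (0)(0)
  = 0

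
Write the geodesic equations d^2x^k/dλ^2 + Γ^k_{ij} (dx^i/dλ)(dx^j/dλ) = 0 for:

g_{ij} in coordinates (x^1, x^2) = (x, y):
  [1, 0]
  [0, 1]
Geodesic equation: d^2x^k/dλ^2 + Γ^k_{ij} (dx^i/dλ)(dx^j/dλ) = 0.
All Christoffel symbols vanish, so the geodesics are straight lines:
d^2x/dλ^2 = 0
d^2y/dλ^2 = 0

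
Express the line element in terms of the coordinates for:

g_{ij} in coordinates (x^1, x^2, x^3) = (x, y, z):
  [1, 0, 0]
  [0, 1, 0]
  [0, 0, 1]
ds^2 = g_{ij} dx^i dx^j; only the non-zero components contribute.
ds^2 = dx^2 + dy^2 + dz^2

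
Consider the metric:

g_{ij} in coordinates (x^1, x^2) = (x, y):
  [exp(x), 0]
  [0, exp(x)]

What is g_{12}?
With x^1 = x, x^2 = y, g_{12} = g_{xy} is the row-1, column-2 entry of the matrix.
g_{12} = 0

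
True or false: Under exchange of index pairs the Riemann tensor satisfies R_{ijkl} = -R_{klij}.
The pair-exchange symmetry has a plus sign: R_{ijkl} = +R_{klij}.
False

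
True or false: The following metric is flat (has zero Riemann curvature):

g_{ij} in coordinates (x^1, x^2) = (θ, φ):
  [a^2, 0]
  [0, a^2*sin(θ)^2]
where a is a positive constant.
Non-zero Christoffel symbols:
Γ^θ_{φ φ} = -sin(2*θ)/2
Γ^φ_{θ φ} = 1/tan(θ)
Ricci tensor: R_{θθ} = 1, R_{θφ} = 0, R_{φφ} = sin(θ)^2
The Ricci tensor is non-zero, so the Riemann tensor is non-zero: not flat.
False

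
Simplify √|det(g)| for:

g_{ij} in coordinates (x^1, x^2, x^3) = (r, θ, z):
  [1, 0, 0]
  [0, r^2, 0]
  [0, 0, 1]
det(g) = r^2
√|det(g)| = r
Volume element: dV = r dr dθ dz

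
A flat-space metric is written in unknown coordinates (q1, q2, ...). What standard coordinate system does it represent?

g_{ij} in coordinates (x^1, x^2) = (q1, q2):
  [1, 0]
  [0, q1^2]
The line element ds^2 = dq1^2 + q1^2 dq2^2 is dr^2 + r^2 dθ^2 with q1 = r, q2 = θ.
polar coordinates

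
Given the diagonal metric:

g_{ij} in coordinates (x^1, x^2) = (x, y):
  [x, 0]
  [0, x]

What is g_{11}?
With x^1 = x, x^2 = y, g_{11} = g_{xx} is the row-1, column-1 entry of the matrix.
g_{11} = x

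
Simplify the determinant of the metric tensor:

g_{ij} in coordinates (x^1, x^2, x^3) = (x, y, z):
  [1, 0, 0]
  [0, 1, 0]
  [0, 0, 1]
Diagonal metric: det(g) = g_{11}·g_{22}·g_{33}
= (1)·(1)·(1)
det(g) = 1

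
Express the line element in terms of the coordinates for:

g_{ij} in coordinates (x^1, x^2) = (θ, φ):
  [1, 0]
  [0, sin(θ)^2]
ds^2 = g_{ij} dx^i dx^j; only the non-zero components contribute.
ds^2 = dθ^2 + sin(θ)^2 dφ^2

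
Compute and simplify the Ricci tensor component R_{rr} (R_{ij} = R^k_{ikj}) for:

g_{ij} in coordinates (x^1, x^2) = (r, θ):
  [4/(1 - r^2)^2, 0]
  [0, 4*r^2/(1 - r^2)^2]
Non-zero Christoffel symbols (Γ^k_{ij} = Γ^k_{ji}):
Γ^r_{r r} = 2*r/(1 - r^2)
Γ^r_{θ θ} = (r^3 + r)/(r^2 - 1)
Γ^θ_{r θ} = (-r^2 - 1)/(r^3 - r)
R^r_{r r r} = 0 (a repeated index in an antisymmetric pair)
R^θ_{r θ r} = ∂_θ Γ^θ_{r r} - ∂_r Γ^θ_{r θ} + Γ^θ_{θ m} Γ^m_{r r} - Γ^θ_{r m} Γ^m_{r θ}
  = (0) - ((r^4 + 4*r^2 - 1)/(r^3 - r)^2) + (2*(r^2 + 1)/(r^2 - 1)^2) - ((r^2 + 1)^2/(r^3 - r)^2) = -4/(r^2 - 1)^2
R_{rr} = R^r_{r r r} + R^θ_{r θ r} = (0) + (-4/(r^2 - 1)^2) = -4/(r^2 - 1)^2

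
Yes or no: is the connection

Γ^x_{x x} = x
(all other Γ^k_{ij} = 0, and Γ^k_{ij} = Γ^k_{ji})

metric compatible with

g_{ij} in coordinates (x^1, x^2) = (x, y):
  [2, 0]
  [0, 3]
Using ∇_k g_{ij} = ∂_k g_{ij} - Γ^m_{ki} g_{mj} - Γ^m_{kj} g_{im}:
∇_x g_{xx} = (0) - (2*x) - (2*x) = -4*x ≠ 0
So the connection is not metric compatible (it is not the Levi-Civita connection).
No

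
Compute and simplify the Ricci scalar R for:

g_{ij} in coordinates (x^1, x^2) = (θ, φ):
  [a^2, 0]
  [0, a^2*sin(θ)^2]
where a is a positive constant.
Non-zero Christoffel symbols (Γ^k_{ij} = Γ^k_{ji}):
Γ^θ_{φ φ} = -sin(2*θ)/2
Γ^φ_{θ φ} = 1/tan(θ)
Ricci tensor (R_{ij} = R^k_{ikj}): R_{θθ} = 1, R_{θφ} = 0, R_{φφ} = sin(θ)^2
Inverse metric: g^{θθ} = 1/a^2, g^{φφ} = 1/(a^2*sin(θ)^2)
R = g^{ij} R_{ij} = (1/a^2)(1) + (1/(a^2*sin(θ)^2))(sin(θ)^2) = 2/a^2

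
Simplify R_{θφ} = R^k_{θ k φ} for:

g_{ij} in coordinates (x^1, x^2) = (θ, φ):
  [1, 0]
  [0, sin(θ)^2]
Non-zero Christoffel symbols (Γ^k_{ij} = Γ^k_{ji}):
Γ^θ_{φ φ} = -sin(2*θ)/2
Γ^φ_{θ φ} = 1/tan(θ)
R^θ_{θ θ φ} = 0 (a repeated index in an antisymmetric pair)
R^φ_{θ φ φ} = 0 (a repeated index in an antisymmetric pair)
R_{θφ} = R^θ_{θ θ φ} + R^φ_{θ φ φ} = (0) + (0) = 0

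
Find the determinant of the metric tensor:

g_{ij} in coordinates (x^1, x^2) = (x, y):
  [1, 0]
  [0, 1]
For a 2×2 metric: det(g) = g_{11}·g_{22} - g_{12}·g_{21}
= (1)·(1) - (0)·(0)
= 1 - 0
det(g) = 1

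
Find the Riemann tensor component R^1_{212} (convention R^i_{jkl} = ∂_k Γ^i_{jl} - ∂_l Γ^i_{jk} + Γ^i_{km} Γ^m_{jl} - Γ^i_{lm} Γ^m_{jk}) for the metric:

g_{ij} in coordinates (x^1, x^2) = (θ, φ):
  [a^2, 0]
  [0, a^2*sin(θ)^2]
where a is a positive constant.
Non-zero Christoffel symbols (Γ^k_{ij} = Γ^k_{ji}):
Γ^θ_{φ φ} = -sin(2*θ)/2
Γ^φ_{θ φ} = 1/tan(θ)
R^θ_{φ θ φ} = ∂_θ Γ^θ_{φ φ} - ∂_φ Γ^θ_{φ θ} + Γ^θ_{θ m} Γ^m_{φ φ} - Γ^θ_{φ m} Γ^m_{φ θ}
  = (-cos(2*θ)) - (0) + (0) - (-cos(θ)^2) = sin(θ)^2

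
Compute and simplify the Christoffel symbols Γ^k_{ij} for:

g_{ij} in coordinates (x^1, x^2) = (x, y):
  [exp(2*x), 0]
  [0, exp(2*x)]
Using Γ^k_{ij} = (1/2) g^{km} (∂_i g_{mj} + ∂_j g_{mi} - ∂_m g_{ij}); the metric is diagonal, so only the m = k term contributes.
Non-zero symbols (using the symmetry Γ^k_{ij} = Γ^k_{ji}):
Γ^x_{x x} = (1/2) g^{xx} (∂_x g_{xx} + ∂_x g_{xx} - ∂_x g_{xx}) = (1/2)(exp(-2*x))((2*exp(2*x)) + (2*exp(2*x)) - (2*exp(2*x))) = 1
Γ^x_{y y} = (1/2) g^{xx} (∂_y g_{xy} + ∂_y g_{xy} - ∂_x g_{yy}) = (1/2)(exp(-2*x))((0) + (0) - (2*exp(2*x))) = -1
Γ^y_{x y} = (1/2) g^{yy} (∂_x g_{yy} + ∂_y g_{yx} - ∂_y g_{xy}) = (1/2)(exp(-2*x))((2*exp(2*x)) + (0) - (0)) = 1
All other Christoffel symbols are zero.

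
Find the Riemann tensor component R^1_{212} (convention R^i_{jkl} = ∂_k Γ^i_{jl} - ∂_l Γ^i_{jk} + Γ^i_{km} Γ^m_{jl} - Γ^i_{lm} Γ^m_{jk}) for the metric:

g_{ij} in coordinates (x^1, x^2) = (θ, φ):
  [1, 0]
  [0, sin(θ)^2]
Non-zero Christoffel symbols (Γ^k_{ij} = Γ^k_{ji}):
Γ^θ_{φ φ} = -sin(2*θ)/2
Γ^φ_{θ φ} = 1/tan(θ)
R^θ_{φ θ φ} = ∂_θ Γ^θ_{φ φ} - ∂_φ Γ^θ_{φ θ} + Γ^θ_{θ m} Γ^m_{φ φ} - Γ^θ_{φ m} Γ^m_{φ θ}
  = (-cos(2*θ)) - (0) + (0) - (-cos(θ)^2) = sin(θ)^2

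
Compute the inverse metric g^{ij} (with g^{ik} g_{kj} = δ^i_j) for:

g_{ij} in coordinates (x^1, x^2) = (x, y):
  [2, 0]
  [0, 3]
The metric is diagonal, so g^{ij} is diagonal with entries 1/g_{ii}: diag(1/2, 1/3).
g^{ij}:
  [1/2, 0]
  [0, 1/3]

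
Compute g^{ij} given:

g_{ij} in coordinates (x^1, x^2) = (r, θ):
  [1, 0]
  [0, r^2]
The metric is diagonal, so g^{ij} is diagonal with entries 1/g_{ii}: diag(1, 1/(r^2)).
g^{ij}:
  [1, 0]
  [0, 1/r^2]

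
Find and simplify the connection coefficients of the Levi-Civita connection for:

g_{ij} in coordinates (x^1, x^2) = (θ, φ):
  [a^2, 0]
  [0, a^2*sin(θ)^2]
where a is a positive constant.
Using Γ^k_{ij} = (1/2) g^{km} (∂_i g_{mj} + ∂_j g_{mi} - ∂_m g_{ij}); the metric is diagonal, so only the m = k term contributes.
Non-zero symbols (using the symmetry Γ^k_{ij} = Γ^k_{ji}):
Γ^θ_{φ φ} = (1/2) g^{θθ} (∂_φ g_{θφ} + ∂_φ g_{θφ} - ∂_θ g_{φφ}) = (1/2)(1/a^2)((0) + (0) - (a^2*sin(2*θ))) = -sin(2*θ)/2
Γ^φ_{θ φ} = (1/2) g^{φφ} (∂_θ g_{φφ} + ∂_φ g_{φθ} - ∂_φ g_{θφ}) = (1/2)(1/(a^2*sin(θ)^2))((a^2*sin(2*θ)) + (0) - (0)) = 1/tan(θ)
All other Christoffel symbols are zero.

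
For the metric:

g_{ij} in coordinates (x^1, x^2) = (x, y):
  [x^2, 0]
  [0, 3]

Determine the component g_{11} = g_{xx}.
With x^1 = x, x^2 = y, g_{11} = g_{xx} is the row-1, column-1 entry of the matrix.
g_{11} = x^2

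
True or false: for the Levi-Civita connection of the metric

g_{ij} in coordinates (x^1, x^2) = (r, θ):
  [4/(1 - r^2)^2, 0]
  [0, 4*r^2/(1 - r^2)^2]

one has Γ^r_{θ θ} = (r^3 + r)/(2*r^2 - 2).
Γ^r_{θ θ} = (1/2) g^{rr} (∂_θ g_{rθ} + ∂_θ g_{rθ} - ∂_r g_{θθ}) = (1/2)((1 - r^2)^2/4)((0) + (0) - (-8*(r^3 + r)/(r^2 - 1)^3)) = (r^3 + r)/(r^2 - 1)
This differs from the proposed value (r^3 + r)/(2*r^2 - 2).
False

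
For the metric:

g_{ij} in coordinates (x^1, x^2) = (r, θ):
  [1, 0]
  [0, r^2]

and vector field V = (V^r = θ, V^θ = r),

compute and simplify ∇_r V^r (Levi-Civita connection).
Non-zero Christoffel symbols:
Γ^r_{θ θ} = -r
Γ^θ_{r θ} = 1/r
∇_r V^r = ∂_r V^r + Γ^r_{r j} V^j
  = (0) + (0)(θ) + (0)(r)
  = 0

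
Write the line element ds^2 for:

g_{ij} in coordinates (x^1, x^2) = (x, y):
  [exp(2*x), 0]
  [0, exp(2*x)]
ds^2 = g_{ij} dx^i dx^j; only the non-zero components contribute.
ds^2 = exp(2*x) dx^2 + exp(2*x) dy^2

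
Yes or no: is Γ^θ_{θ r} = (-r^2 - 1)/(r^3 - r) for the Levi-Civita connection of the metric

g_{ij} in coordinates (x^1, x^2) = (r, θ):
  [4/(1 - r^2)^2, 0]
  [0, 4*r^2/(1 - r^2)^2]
Γ^θ_{θ r} = (1/2) g^{θθ} (∂_θ g_{θr} + ∂_r g_{θθ} - ∂_θ g_{θr}) = (1/2)((1 - r^2)^2/(4*r^2))((0) + (-8*(r^3 + r)/(r^2 - 1)^3) - (0)) = (-r^2 - 1)/(r^3 - r)
This equals the proposed value (-r^2 - 1)/(r^3 - r).
Yes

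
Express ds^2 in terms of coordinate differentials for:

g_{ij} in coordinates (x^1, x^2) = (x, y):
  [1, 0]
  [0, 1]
ds^2 = g_{ij} dx^i dx^j; only the non-zero components contribute.
ds^2 = dx^2 + dy^2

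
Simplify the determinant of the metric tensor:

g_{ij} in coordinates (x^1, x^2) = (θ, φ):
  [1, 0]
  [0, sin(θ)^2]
For a 2×2 metric: det(g) = g_{11}·g_{22} - g_{12}·g_{21}
= (1)·(sin(θ)^2) - (0)·(0)
= sin(θ)^2 - 0
det(g) = sin(θ)^2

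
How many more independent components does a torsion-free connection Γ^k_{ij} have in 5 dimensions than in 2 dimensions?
Independent components in n dimensions: n × n(n+1)/2 = n^2(n+1)/2.
5D: 5 × 15 = 75
2D: 2 × 3 = 6
Difference = 75 - 6 = 69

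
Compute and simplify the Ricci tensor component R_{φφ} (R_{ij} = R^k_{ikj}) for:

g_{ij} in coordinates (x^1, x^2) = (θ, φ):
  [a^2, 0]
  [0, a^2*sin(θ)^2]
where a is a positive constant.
Non-zero Christoffel symbols (Γ^k_{ij} = Γ^k_{ji}):
Γ^θ_{φ φ} = -sin(2*θ)/2
Γ^φ_{θ φ} = 1/tan(θ)
R^θ_{φ θ φ} = ∂_θ Γ^θ_{φ φ} - ∂_φ Γ^θ_{φ θ} + Γ^θ_{θ m} Γ^m_{φ φ} - Γ^θ_{φ m} Γ^m_{φ θ}
  = (-cos(2*θ)) - (0) + (0) - (-cos(θ)^2) = sin(θ)^2
R^φ_{φ φ φ} = 0 (a repeated index in an antisymmetric pair)
R_{φφ} = R^θ_{φ θ φ} + R^φ_{φ φ φ} = (sin(θ)^2) + (0) = sin(θ)^2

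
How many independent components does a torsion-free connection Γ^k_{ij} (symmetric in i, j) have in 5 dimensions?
Γ^k_{ij} has n choices for the upper index and n(n+1)/2 independent symmetric lower index pairs.
Total = 5 × 5×6/2 = 5 × 15 = 75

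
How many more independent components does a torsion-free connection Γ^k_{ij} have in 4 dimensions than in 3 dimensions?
Independent components in n dimensions: n × n(n+1)/2 = n^2(n+1)/2.
4D: 4 × 10 = 40
3D: 3 × 6 = 18
Difference = 40 - 18 = 22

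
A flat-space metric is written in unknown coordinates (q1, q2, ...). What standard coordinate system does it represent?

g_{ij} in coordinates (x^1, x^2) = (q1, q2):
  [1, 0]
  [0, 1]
All components are constant and the metric is the identity, i.e. orthonormal rectilinear coordinates.
Cartesian (2D) coordinates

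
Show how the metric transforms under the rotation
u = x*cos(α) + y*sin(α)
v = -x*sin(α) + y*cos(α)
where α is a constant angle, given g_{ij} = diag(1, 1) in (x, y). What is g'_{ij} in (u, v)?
Invert the transformation: x = u*cos(α) - v*sin(α), y = u*sin(α) + v*cos(α)
g'_{ij} = (∂x^k/∂x'^i)(∂x^l/∂x'^j) g_{kl}; with g_{kl} = δ_{kl} this is Σ_k (∂x^k/∂x'^i)(∂x^k/∂x'^j).
Jacobian: ∂x/∂u = cos(α), ∂x/∂v = -sin(α), ∂y/∂u = sin(α), ∂y/∂v = cos(α)
g'_{uu} = (cos(α))(cos(α)) + (sin(α))(sin(α)) = 1
g'_{uv} = (cos(α))(-sin(α)) + (sin(α))(cos(α)) = 0
g'_{vv} = (-sin(α))(-sin(α)) + (cos(α))(cos(α)) = 1
g'_{ij} = diag(1, 1)
The Euclidean metric is invariant under rotations.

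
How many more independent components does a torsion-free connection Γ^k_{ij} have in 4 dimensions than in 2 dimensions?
Independent components in n dimensions: n × n(n+1)/2 = n^2(n+1)/2.
4D: 4 × 10 = 40
2D: 2 × 3 = 6
Difference = 40 - 6 = 34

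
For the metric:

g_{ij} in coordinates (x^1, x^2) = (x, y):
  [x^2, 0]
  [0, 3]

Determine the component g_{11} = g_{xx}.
With x^1 = x, x^2 = y, g_{11} = g_{xx} is the row-1, column-1 entry of the matrix.
g_{11} = x^2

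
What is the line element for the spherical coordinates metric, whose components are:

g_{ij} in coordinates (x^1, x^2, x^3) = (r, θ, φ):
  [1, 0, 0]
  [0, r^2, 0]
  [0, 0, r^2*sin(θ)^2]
ds^2 = g_{ij} dx^i dx^j; only the non-zero components contribute.
ds^2 = dr^2 + r^2 dθ^2 + r^2*sin(θ)^2 dφ^2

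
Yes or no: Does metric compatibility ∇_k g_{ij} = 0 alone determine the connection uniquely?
One also needs vanishing torsion; metric compatibility plus torsion-freeness singles out the Levi-Civita connection.
No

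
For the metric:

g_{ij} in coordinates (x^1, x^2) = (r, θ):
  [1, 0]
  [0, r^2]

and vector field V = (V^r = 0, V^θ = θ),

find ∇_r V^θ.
Non-zero Christoffel symbols:
Γ^r_{θ θ} = -r
Γ^θ_{r θ} = 1/r
∇_r V^θ = ∂_r V^θ + Γ^θ_{r j} V^j
  = (0) + (0)(0) + (1/r)(θ)
  = θ/r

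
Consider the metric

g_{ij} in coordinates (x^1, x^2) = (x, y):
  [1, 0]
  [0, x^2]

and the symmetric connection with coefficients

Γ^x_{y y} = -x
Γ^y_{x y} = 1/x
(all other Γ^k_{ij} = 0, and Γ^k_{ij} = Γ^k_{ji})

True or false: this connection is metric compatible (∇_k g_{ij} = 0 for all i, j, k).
Using ∇_k g_{ij} = ∂_k g_{ij} - Γ^m_{ki} g_{mj} - Γ^m_{kj} g_{im}:
e.g. ∇_x g_{yy} = (2*x) - (x) - (x) = 0
Every component ∇_k g_{ij} vanishes: the connection is metric compatible.
True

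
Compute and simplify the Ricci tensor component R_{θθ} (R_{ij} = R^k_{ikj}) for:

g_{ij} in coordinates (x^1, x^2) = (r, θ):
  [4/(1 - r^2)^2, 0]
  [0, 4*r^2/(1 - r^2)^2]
Non-zero Christoffel symbols (Γ^k_{ij} = Γ^k_{ji}):
Γ^r_{r r} = 2*r/(1 - r^2)
Γ^r_{θ θ} = (r^3 + r)/(r^2 - 1)
Γ^θ_{r θ} = (-r^2 - 1)/(r^3 - r)
R^r_{θ r θ} = ∂_r Γ^r_{θ θ} - ∂_θ Γ^r_{θ r} + Γ^r_{r m} Γ^m_{θ θ} - Γ^r_{θ m} Γ^m_{θ r}
  = ((r^4 - 4*r^2 - 1)/(r^2 - 1)^2) - (0) + (-2*r^2*(r^2 + 1)/(r^2 - 1)^2) - (-(r^2 + 1)^2/(r^2 - 1)^2) = -4*r^2/(r^2 - 1)^2
R^θ_{θ θ θ} = 0 (a repeated index in an antisymmetric pair)
R_{θθ} = R^r_{θ r θ} + R^θ_{θ θ θ} = (-4*r^2/(r^2 - 1)^2) + (0) = -4*r^2/(r^2 - 1)^2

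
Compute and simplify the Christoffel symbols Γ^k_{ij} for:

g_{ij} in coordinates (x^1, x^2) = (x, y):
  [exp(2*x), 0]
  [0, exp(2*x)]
Using Γ^k_{ij} = (1/2) g^{km} (∂_i g_{mj} + ∂_j g_{mi} - ∂_m g_{ij}); the metric is diagonal, so only the m = k term contributes.
Non-zero symbols (using the symmetry Γ^k_{ij} = Γ^k_{ji}):
Γ^x_{x x} = (1/2) g^{xx} (∂_x g_{xx} + ∂_x g_{xx} - ∂_x g_{xx}) = (1/2)(exp(-2*x))((2*exp(2*x)) + (2*exp(2*x)) - (2*exp(2*x))) = 1
Γ^x_{y y} = (1/2) g^{xx} (∂_y g_{xy} + ∂_y g_{xy} - ∂_x g_{yy}) = (1/2)(exp(-2*x))((0) + (0) - (2*exp(2*x))) = -1
Γ^y_{x y} = (1/2) g^{yy} (∂_x g_{yy} + ∂_y g_{yx} - ∂_y g_{xy}) = (1/2)(exp(-2*x))((2*exp(2*x)) + (0) - (0)) = 1
All other Christoffel symbols are zero.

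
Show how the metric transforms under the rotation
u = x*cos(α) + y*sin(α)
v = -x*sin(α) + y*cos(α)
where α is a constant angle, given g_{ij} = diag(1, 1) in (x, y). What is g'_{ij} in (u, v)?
Invert the transformation: x = u*cos(α) - v*sin(α), y = u*sin(α) + v*cos(α)
g'_{ij} = (∂x^k/∂x'^i)(∂x^l/∂x'^j) g_{kl}; with g_{kl} = δ_{kl} this is Σ_k (∂x^k/∂x'^i)(∂x^k/∂x'^j).
Jacobian: ∂x/∂u = cos(α), ∂x/∂v = -sin(α), ∂y/∂u = sin(α), ∂y/∂v = cos(α)
g'_{uu} = (cos(α))(cos(α)) + (sin(α))(sin(α)) = 1
g'_{uv} = (cos(α))(-sin(α)) + (sin(α))(cos(α)) = 0
g'_{vv} = (-sin(α))(-sin(α)) + (cos(α))(cos(α)) = 1
g'_{ij} = diag(1, 1)
The Euclidean metric is invariant under rotations.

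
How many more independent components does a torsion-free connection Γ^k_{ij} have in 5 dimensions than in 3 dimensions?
Independent components in n dimensions: n × n(n+1)/2 = n^2(n+1)/2.
5D: 5 × 15 = 75
3D: 3 × 6 = 18
Difference = 75 - 18 = 57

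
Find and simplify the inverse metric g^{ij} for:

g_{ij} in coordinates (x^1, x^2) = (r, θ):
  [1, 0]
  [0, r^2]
The metric is diagonal, so g^{ij} is diagonal with entries 1/g_{ii}: diag(1, 1/(r^2)).
g^{ij}:
  [1, 0]
  [0, 1/r^2]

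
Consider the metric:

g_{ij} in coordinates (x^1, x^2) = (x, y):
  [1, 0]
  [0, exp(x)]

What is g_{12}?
With x^1 = x, x^2 = y, g_{12} = g_{xy} is the row-1, column-2 entry of the matrix.
g_{12} = 0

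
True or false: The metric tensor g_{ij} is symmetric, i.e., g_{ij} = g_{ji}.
By definition the metric is a symmetric bilinear form, g_{ij} = g_{ji}.
True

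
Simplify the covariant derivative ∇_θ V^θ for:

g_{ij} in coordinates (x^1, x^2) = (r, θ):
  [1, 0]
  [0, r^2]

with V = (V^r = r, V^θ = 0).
Non-zero Christoffel symbols:
Γ^r_{θ θ} = -r
Γ^θ_{r θ} = 1/r
∇_θ V^θ = ∂_θ V^θ + Γ^θ_{θ j} V^j
  = (0) + (1/r)(r) + (0)(0)
  = 1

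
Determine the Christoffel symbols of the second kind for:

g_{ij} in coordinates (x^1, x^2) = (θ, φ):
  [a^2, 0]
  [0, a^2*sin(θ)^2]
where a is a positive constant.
Using Γ^k_{ij} = (1/2) g^{km} (∂_i g_{mj} + ∂_j g_{mi} - ∂_m g_{ij}); the metric is diagonal, so only the m = k term contributes.
Non-zero symbols (using the symmetry Γ^k_{ij} = Γ^k_{ji}):
Γ^θ_{φ φ} = (1/2) g^{θθ} (∂_φ g_{θφ} + ∂_φ g_{θφ} - ∂_θ g_{φφ}) = (1/2)(1/a^2)((0) + (0) - (a^2*sin(2*θ))) = -sin(2*θ)/2
Γ^φ_{θ φ} = (1/2) g^{φφ} (∂_θ g_{φφ} + ∂_φ g_{φθ} - ∂_φ g_{θφ}) = (1/2)(1/(a^2*sin(θ)^2))((a^2*sin(2*θ)) + (0) - (0)) = 1/tan(θ)
All other Christoffel symbols are zero.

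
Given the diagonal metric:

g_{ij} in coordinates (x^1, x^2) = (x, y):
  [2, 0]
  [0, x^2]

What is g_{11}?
With x^1 = x, x^2 = y, g_{11} = g_{xx} is the row-1, column-1 entry of the matrix.
g_{11} = 2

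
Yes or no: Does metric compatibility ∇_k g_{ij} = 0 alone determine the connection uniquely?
One also needs vanishing torsion; metric compatibility plus torsion-freeness singles out the Levi-Civita connection.
No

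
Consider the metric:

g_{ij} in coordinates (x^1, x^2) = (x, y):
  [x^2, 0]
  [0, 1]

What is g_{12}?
With x^1 = x, x^2 = y, g_{12} = g_{xy} is the row-1, column-2 entry of the matrix.
g_{12} = 0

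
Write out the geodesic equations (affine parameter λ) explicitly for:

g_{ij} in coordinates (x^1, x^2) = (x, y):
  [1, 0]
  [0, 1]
Geodesic equation: d^2x^k/dλ^2 + Γ^k_{ij} (dx^i/dλ)(dx^j/dλ) = 0.
All Christoffel symbols vanish, so the geodesics are straight lines:
d^2x/dλ^2 = 0
d^2y/dλ^2 = 0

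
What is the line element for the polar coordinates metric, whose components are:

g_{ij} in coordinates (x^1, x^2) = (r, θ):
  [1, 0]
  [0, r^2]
ds^2 = g_{ij} dx^i dx^j; only the non-zero components contribute.
ds^2 = dr^2 + r^2 dθ^2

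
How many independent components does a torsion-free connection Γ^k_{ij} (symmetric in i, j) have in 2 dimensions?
Γ^k_{ij} has n choices for the upper index and n(n+1)/2 independent symmetric lower index pairs.
Total = 2 × 2×3/2 = 2 × 3 = 6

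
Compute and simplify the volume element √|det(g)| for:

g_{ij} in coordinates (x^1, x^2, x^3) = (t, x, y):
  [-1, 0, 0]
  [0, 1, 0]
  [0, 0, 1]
det(g) = -1
√|det(g)| = 1
Volume element: dV = 1 dt dx dy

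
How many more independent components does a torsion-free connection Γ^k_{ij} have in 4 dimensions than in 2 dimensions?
Independent components in n dimensions: n × n(n+1)/2 = n^2(n+1)/2.
4D: 4 × 10 = 40
2D: 2 × 3 = 6
Difference = 40 - 6 = 34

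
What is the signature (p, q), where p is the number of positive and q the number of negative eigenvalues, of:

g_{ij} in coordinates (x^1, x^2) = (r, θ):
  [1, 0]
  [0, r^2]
The metric is diagonal, so its eigenvalues are the diagonal entries: 1, r^2 (at a generic point, where coordinate-dependent entries are positive).
2 positive, 0 negative.
(2, 0) - Riemannian (positive definite)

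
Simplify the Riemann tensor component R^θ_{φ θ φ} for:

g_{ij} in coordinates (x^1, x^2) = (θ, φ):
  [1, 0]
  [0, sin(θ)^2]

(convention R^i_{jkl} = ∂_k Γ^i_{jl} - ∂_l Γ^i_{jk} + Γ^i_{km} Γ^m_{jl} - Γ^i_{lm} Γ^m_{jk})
Non-zero Christoffel symbols (Γ^k_{ij} = Γ^k_{ji}):
Γ^θ_{φ φ} = -sin(2*θ)/2
Γ^φ_{θ φ} = 1/tan(θ)
R^θ_{φ θ φ} = ∂_θ Γ^θ_{φ φ} - ∂_φ Γ^θ_{φ θ} + Γ^θ_{θ m} Γ^m_{φ φ} - Γ^θ_{φ m} Γ^m_{φ θ}
  = (-cos(2*θ)) - (0) + (0) - (-cos(θ)^2) = sin(θ)^2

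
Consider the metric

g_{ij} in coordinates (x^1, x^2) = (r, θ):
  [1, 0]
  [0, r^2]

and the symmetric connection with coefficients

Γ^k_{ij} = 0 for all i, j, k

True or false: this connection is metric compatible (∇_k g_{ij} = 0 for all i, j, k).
Using ∇_k g_{ij} = ∂_k g_{ij} - Γ^m_{ki} g_{mj} - Γ^m_{kj} g_{im}:
∇_r g_{θθ} = (2*r) - (0) - (0) = 2*r ≠ 0
So the connection is not metric compatible (it is not the Levi-Civita connection).
False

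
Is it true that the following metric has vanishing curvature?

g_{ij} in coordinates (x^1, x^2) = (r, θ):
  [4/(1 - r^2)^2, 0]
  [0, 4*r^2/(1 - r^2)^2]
Non-zero Christoffel symbols:
Γ^r_{r r} = 2*r/(1 - r^2)
Γ^r_{θ θ} = (r^3 + r)/(r^2 - 1)
Γ^θ_{r θ} = (-r^2 - 1)/(r^3 - r)
Ricci tensor: R_{rr} = -4/(r^2 - 1)^2, R_{rθ} = 0, R_{θθ} = -4*r^2/(r^2 - 1)^2
The Ricci tensor is non-zero, so the Riemann tensor is non-zero: not flat.
No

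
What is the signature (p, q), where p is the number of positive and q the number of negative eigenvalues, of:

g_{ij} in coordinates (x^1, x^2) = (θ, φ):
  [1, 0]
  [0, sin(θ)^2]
The metric is diagonal, so its eigenvalues are the diagonal entries: 1, sin(θ)^2 (at a generic point, where coordinate-dependent entries are positive).
2 positive, 0 negative.
(2, 0) - Riemannian (positive definite)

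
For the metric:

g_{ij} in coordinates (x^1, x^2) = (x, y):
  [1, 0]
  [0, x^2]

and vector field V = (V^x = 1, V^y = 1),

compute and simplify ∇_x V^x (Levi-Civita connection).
Non-zero Christoffel symbols:
Γ^x_{y y} = -x
Γ^y_{x y} = 1/x
∇_x V^x = ∂_x V^x + Γ^x_{x j} V^j
  = (0) + (0)(1) + (0)(1)
  = 0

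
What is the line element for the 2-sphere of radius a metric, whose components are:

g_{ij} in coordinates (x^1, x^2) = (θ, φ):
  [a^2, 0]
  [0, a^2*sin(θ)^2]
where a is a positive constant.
ds^2 = g_{ij} dx^i dx^j; only the non-zero components contribute.
ds^2 = a^2 dθ^2 + a^2*sin(θ)^2 dφ^2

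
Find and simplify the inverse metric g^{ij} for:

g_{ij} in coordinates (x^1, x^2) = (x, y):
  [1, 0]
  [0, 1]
The metric is diagonal, so g^{ij} is diagonal with entries 1/g_{ii}: diag(1, 1).
g^{ij}:
  [1, 0]
  [0, 1]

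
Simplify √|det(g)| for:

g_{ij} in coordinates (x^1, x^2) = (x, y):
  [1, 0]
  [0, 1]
det(g) = 1
√|det(g)| = 1
Volume element: dV = 1 dx dy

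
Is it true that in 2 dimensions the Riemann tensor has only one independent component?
The number of independent components is n^2(n^2-1)/12 = 4·3/12 = 1 for n = 2 (e.g. R_{1212}).
Yes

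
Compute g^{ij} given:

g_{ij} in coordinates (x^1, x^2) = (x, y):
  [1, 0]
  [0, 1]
The metric is diagonal, so g^{ij} is diagonal with entries 1/g_{ii}: diag(1, 1).
g^{ij}:
  [1, 0]
  [0, 1]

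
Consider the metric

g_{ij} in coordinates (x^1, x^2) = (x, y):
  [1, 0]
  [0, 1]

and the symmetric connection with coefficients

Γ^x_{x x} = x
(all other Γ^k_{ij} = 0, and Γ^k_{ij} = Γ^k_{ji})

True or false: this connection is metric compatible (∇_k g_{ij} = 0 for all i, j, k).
Using ∇_k g_{ij} = ∂_k g_{ij} - Γ^m_{ki} g_{mj} - Γ^m_{kj} g_{im}:
∇_x g_{xx} = (0) - (x) - (x) = -2*x ≠ 0
So the connection is not metric compatible (it is not the Levi-Civita connection).
False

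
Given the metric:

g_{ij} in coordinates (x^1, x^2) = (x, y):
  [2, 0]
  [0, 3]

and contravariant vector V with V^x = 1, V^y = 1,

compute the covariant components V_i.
V_i = g_{ij} V^j:
V_x = (2)(1) + (0)(1) = 2
V_y = (0)(1) + (3)(1) = 3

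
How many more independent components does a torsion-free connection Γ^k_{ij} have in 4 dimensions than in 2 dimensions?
Independent components in n dimensions: n × n(n+1)/2 = n^2(n+1)/2.
4D: 4 × 10 = 40
2D: 2 × 3 = 6
Difference = 40 - 6 = 34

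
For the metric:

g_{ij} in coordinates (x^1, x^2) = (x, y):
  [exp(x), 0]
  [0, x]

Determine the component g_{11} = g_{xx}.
With x^1 = x, x^2 = y, g_{11} = g_{xx} is the row-1, column-1 entry of the matrix.
g_{11} = exp(x)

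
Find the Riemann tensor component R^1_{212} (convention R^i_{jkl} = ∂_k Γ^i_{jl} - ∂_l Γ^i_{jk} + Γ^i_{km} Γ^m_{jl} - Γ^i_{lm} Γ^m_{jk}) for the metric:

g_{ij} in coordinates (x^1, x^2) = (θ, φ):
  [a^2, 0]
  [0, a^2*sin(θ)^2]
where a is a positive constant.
Non-zero Christoffel symbols (Γ^k_{ij} = Γ^k_{ji}):
Γ^θ_{φ φ} = -sin(2*θ)/2
Γ^φ_{θ φ} = 1/tan(θ)
R^θ_{φ θ φ} = ∂_θ Γ^θ_{φ φ} - ∂_φ Γ^θ_{φ θ} + Γ^θ_{θ m} Γ^m_{φ φ} - Γ^θ_{φ m} Γ^m_{φ θ}
  = (-cos(2*θ)) - (0) + (0) - (-cos(θ)^2) = sin(θ)^2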